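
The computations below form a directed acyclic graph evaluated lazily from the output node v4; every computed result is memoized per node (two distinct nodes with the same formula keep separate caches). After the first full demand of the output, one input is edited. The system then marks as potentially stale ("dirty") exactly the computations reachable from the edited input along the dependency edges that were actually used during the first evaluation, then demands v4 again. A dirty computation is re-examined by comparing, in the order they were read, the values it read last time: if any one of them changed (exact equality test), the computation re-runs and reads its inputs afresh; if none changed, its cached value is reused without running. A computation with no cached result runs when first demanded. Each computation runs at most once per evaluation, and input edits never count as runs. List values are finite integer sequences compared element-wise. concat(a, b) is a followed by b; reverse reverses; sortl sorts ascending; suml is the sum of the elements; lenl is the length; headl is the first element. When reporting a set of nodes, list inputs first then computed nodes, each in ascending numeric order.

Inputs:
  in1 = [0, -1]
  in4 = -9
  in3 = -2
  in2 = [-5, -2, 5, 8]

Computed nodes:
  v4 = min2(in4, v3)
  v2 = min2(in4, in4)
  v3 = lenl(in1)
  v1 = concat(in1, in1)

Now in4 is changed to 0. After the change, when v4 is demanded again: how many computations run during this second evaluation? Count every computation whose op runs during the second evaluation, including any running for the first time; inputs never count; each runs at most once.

1 computations run: v4.

First demand of the output computes:
  v3 = lenl([0, -1]) = 2
  v4 = min2(-9, 2) = -9

After the edit, cleaning proceeds:
  v4: a read changed (in4 -9->0) — executes, giving 0.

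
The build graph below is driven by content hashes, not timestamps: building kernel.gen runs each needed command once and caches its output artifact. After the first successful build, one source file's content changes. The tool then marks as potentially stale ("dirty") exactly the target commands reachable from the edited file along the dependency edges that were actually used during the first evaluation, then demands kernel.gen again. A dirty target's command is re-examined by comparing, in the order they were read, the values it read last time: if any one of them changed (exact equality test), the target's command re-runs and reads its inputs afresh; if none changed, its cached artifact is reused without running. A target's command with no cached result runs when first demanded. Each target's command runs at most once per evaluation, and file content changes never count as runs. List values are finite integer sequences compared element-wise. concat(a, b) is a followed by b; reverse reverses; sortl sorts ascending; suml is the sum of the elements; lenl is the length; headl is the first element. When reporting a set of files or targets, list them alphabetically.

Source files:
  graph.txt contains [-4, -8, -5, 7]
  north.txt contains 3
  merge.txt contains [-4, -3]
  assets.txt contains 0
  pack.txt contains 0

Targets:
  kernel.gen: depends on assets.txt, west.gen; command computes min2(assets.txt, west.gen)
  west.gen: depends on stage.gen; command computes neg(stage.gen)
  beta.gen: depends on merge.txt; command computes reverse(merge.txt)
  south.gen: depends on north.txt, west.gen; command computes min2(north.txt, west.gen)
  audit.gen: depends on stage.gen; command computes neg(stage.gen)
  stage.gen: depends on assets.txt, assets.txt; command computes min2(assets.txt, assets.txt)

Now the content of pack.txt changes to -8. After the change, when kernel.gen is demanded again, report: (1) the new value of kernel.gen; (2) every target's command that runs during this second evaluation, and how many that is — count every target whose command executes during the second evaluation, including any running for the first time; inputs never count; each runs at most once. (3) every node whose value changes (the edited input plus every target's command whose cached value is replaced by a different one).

Initial pass — values computed on the first demand:
  stage.gen = min2(0, 0) = 0
  west.gen = neg(0) = 0
  kernel.gen = min2(0, 0) = 0

Second demand — change propagation:
  no demanded computation ever read pack.txt, so the edit dirties nothing and nothing runs.

The important point: nothing the output needs ever reads pack.txt, so the edit is invisible to it.

kernel.gen now evaluates to 0.
Run set: none (0 run).
Changed values: pack.txt.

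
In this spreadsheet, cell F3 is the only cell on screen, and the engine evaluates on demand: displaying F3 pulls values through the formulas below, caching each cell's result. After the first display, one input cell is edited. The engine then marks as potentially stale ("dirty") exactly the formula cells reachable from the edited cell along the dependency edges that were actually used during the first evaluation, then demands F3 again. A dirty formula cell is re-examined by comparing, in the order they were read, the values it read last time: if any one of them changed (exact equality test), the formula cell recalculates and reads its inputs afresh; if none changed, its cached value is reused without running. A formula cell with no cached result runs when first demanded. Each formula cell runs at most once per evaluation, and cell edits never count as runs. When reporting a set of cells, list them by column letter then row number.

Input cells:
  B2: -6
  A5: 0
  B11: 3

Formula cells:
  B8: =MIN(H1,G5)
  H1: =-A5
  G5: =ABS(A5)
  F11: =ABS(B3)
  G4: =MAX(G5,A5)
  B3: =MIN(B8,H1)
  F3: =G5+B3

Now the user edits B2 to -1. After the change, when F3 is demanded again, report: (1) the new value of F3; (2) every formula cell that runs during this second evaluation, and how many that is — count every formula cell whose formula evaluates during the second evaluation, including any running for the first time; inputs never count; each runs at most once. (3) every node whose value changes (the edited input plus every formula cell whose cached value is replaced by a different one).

Initial pass — values computed on the first demand:
  G5 = ABS(0) = 0
  H1 = -(0) = 0
  B8 = MIN(0, 0) = 0
  B3 = MIN(0, 0) = 0
  F3 = 0 + 0 = 0

Second demand — change propagation:
  no demanded computation ever read B2, so the edit dirties nothing and nothing runs.

The important point: nothing the output needs ever reads B2, so the edit is invisible to it.

F3 now evaluates to 0.
Run set: none (0 run).
Changed values: B2.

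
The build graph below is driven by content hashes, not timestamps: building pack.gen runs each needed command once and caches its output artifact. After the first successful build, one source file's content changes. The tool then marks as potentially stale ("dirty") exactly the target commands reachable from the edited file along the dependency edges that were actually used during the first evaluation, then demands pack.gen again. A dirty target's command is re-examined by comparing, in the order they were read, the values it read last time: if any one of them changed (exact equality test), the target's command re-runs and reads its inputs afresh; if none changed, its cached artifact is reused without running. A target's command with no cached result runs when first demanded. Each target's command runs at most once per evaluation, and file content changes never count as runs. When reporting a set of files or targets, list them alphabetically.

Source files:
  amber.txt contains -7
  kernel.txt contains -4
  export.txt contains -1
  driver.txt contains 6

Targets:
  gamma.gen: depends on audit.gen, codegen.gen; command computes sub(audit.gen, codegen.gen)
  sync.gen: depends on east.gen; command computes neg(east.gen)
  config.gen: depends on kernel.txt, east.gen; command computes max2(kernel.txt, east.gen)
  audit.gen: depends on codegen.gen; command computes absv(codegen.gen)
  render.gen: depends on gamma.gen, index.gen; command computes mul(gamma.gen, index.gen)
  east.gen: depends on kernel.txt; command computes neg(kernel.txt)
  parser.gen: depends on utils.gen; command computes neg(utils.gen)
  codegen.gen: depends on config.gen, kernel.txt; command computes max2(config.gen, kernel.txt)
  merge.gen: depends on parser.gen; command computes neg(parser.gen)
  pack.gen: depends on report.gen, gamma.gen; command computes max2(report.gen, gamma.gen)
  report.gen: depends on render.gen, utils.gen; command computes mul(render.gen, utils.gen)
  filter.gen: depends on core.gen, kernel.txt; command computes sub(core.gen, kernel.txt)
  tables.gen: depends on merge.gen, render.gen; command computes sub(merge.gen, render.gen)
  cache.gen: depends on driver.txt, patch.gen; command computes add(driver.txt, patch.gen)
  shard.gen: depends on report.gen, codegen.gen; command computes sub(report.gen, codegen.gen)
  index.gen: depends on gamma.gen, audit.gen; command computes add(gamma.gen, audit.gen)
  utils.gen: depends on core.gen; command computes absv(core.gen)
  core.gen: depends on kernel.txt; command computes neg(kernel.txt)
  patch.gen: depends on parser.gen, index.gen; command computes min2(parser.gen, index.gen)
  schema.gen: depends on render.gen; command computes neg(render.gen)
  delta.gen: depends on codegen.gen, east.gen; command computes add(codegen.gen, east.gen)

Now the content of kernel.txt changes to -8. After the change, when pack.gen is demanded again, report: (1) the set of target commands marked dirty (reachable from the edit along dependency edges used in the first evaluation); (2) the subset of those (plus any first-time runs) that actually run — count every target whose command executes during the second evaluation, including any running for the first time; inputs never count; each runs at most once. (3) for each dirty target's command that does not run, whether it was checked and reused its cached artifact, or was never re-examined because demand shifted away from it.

Dirty set: audit.gen, codegen.gen, config.gen, core.gen, east.gen, gamma.gen, index.gen, pack.gen, render.gen, report.gen, utils.gen.
Run set: audit.gen, codegen.gen, config.gen, core.gen, east.gen, gamma.gen, index.gen, render.gen, report.gen, utils.gen (10 run).
Re-examined without running (cache reused): pack.gen.
The important point: at pack.gen every value read last time is unchanged, so the dirty flag clears without a run.

Initial pass — values computed on the first demand:
  core.gen = neg(-4) = 4
  east.gen = neg(-4) = 4
  config.gen = max2(-4, 4) = 4
  codegen.gen = max2(4, -4) = 4
  audit.gen = absv(4) = 4
  gamma.gen = sub(4, 4) = 0
  index.gen = add(0, 4) = 4
  render.gen = mul(0, 4) = 0
  utils.gen = absv(4) = 4
  report.gen = mul(0, 4) = 0
  pack.gen = max2(0, 0) = 0

Second demand — change propagation:
  core.gen: re-runs because kernel.txt -4->-8; new result 8.
  east.gen: re-runs because kernel.txt -4->-8; new result 8.
  config.gen: re-runs because kernel.txt -4->-8; east.gen 4->8; new result 8.
  codegen.gen: re-runs because config.gen 4->8; kernel.txt -4->-8; new result 8.
  audit.gen: re-runs because codegen.gen 4->8; new result 8.
  gamma.gen: re-runs because audit.gen 4->8; codegen.gen 4->8; new result 0 (unchanged).
  index.gen: re-runs because audit.gen 4->8; new result 8.
  render.gen: re-runs because index.gen 4->8; new result 0 (unchanged).
  utils.gen: re-runs because core.gen 4->8; new result 8.
  report.gen: re-runs because utils.gen 4->8; new result 0 (unchanged).
  pack.gen: re-examined; everything it read last time is the same (report.gen unchanged, gamma.gen unchanged) — cache 0 kept, no run.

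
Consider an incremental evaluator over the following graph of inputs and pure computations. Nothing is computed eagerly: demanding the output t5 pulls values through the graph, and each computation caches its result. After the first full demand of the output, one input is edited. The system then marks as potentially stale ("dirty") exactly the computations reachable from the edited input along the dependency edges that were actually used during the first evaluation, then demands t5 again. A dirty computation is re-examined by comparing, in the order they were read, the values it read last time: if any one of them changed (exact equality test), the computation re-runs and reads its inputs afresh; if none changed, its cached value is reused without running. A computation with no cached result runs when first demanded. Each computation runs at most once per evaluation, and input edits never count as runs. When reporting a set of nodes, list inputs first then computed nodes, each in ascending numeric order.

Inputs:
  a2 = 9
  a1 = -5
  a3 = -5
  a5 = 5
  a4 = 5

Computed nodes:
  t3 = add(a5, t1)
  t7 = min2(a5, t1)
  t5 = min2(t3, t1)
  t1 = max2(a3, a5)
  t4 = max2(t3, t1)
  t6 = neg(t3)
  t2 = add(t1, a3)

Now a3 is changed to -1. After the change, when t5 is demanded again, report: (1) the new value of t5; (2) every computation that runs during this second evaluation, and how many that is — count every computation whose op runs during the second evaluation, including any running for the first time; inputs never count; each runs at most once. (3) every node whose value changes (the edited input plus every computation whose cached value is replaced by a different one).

t5 now evaluates to 5.
Run set: t1 (1 run).
Changed values: a3.
The important point: t1 recomputes to an identical value, and the output ends up unchanged.

Initial pass — values computed on the first demand:
  t1 = max2(-5, 5) = 5
  t3 = add(5, 5) = 10
  t5 = min2(10, 5) = 5

Second demand — change propagation:
  t1: re-runs because a3 -5->-1; new result 5 (unchanged).
  t3: re-examined; everything it read last time is the same (a5 unchanged, t1 unchanged) — cache 10 kept, no run.
  t5: re-examined; everything it read last time is the same (t3 unchanged, t1 unchanged) — cache 5 kept, no run.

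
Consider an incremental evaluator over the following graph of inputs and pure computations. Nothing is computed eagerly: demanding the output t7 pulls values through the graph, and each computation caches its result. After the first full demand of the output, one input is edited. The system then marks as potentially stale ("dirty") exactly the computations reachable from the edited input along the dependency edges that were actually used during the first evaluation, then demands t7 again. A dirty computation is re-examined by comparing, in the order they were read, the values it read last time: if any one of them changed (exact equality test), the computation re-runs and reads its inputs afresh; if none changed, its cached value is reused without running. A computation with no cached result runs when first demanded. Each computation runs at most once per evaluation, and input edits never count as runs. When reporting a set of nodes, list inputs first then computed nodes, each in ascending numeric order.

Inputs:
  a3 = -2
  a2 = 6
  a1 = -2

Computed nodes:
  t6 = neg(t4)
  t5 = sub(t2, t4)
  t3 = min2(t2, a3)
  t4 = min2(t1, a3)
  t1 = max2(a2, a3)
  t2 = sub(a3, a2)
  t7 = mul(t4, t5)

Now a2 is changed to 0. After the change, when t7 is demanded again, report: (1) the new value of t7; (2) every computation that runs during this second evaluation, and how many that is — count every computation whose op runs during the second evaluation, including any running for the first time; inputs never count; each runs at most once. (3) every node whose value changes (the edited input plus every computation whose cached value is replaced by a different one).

t7 now evaluates to 0.
Run set: t1, t2, t4, t5, t7 (5 run).
Changed values: a2, t1, t2, t5, t7.

Initial pass — values computed on the first demand:
  t1 = max2(6, -2) = 6
  t2 = sub(-2, 6) = -8
  t4 = min2(6, -2) = -2
  t5 = sub(-8, -2) = -6
  t7 = mul(-2, -6) = 12

Second demand — change propagation:
  t1: re-runs because a2 6->0; new result 0.
  t2: re-runs because a2 6->0; new result -2.
  t4: re-runs because t1 6->0; new result -2 (unchanged).
  t5: re-runs because t2 -8->-2; new result 0.
  t7: re-runs because t5 -6->0; new result 0.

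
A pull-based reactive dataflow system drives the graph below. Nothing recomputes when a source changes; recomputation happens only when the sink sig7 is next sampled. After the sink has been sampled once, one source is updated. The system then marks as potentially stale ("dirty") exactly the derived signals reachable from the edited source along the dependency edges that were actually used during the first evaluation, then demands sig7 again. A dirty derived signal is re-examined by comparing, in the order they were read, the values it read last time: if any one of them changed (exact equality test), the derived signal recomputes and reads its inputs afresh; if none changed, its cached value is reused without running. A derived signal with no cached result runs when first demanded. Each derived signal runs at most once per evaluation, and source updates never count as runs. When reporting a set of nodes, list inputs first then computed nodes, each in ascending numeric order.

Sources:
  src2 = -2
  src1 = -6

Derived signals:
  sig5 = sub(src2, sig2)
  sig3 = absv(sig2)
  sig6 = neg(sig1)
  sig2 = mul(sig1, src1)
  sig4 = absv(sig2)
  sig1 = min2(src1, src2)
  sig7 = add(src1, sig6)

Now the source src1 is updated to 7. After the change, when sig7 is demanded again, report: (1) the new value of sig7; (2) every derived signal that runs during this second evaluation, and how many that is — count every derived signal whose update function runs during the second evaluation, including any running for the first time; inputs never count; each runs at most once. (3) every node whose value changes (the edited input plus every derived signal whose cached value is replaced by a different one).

First evaluation (everything demanded from the output):
  sig1 = min2(-6, -2) = -6
  sig6 = neg(-6) = 6
  sig7 = add(-6, 6) = 0

Propagation after the edit:
  sig1: runs — src1 -6->7; result -2.
  sig6: runs — sig1 -6->-2; result 2.
  sig7: runs — src1 -6->7; sig6 6->2; result 9.

New value of sig7: 9.
Derived signals that run: sig1, sig6, sig7 — 3 in total.
Values that change: src1, sig1, sig6, sig7.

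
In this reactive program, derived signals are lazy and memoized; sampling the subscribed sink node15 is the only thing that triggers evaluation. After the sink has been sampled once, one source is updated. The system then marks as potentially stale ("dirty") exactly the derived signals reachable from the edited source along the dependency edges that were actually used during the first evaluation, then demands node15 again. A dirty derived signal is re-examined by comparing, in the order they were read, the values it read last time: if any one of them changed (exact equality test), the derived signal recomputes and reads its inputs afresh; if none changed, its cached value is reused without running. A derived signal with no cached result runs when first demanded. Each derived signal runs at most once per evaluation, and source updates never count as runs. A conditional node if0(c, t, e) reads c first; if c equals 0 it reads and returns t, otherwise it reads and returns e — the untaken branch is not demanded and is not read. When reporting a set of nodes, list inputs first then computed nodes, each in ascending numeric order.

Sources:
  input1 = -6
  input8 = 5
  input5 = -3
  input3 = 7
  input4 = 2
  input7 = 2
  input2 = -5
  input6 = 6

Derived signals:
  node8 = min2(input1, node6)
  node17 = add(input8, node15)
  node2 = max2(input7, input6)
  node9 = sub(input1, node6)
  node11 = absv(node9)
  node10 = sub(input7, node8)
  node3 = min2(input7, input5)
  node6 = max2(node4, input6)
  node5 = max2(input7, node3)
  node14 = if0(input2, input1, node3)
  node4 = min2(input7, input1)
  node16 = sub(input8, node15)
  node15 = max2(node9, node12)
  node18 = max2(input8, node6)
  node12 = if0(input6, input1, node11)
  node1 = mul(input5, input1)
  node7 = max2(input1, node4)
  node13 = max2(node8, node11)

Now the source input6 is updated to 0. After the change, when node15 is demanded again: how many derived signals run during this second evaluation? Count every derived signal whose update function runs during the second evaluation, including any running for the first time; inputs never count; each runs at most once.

First demand of the output computes:
  node4 = min2(2, -6) = -6
  node6 = max2(-6, 6) = 6
  node9 = sub(-6, 6) = -12
  node11 = absv(-12) = 12
  node12 = if0(input6=6 -> else branch node11) = 12
  node15 = max2(-12, 12) = 12

After the edit, cleaning proceeds:
  node6: a read changed (input6 6->0) — executes, giving 0.
  node9: a read changed (node6 6->0) — executes, giving -6.
  node11: stays stale; no demand reaches it after the flip.
  node12: a read changed (input6 6->0) — executes, giving -6.
  node15: a read changed (node9 -12->-6; node12 12->-6) — executes, giving -6.

Note the branch switch — demand abandons node11, which is never re-examined.

4 derived signals run: node6, node9, node12, node15.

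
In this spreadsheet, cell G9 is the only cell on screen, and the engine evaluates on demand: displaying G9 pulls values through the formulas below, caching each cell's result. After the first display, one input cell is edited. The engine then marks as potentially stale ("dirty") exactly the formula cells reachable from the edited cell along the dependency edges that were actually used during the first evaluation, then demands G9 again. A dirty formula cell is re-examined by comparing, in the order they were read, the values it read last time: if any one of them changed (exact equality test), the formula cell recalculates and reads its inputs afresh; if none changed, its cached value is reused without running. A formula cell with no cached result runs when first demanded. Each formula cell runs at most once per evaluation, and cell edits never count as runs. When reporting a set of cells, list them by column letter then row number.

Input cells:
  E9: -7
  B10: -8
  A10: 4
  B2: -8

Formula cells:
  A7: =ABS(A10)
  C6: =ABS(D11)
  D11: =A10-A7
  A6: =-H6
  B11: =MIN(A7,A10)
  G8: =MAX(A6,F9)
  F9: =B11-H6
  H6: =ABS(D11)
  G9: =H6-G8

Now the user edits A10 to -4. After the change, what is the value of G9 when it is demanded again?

Initial pass — values computed on the first demand:
  A7 = ABS(4) = 4
  B11 = MIN(4, 4) = 4
  D11 = 4 - 4 = 0
  H6 = ABS(0) = 0
  A6 = -(0) = 0
  F9 = 4 - 0 = 4
  G8 = MAX(0, 4) = 4
  G9 = 0 - 4 = -4

Second demand — change propagation:
  A7: re-runs because A10 4->-4; new result 4 (unchanged).
  B11: re-runs because A10 4->-4; new result -4.
  D11: re-runs because A10 4->-4; new result -8.
  H6: re-runs because D11 0->-8; new result 8.
  A6: re-runs because H6 0->8; new result -8.
  F9: re-runs because B11 4->-4; H6 0->8; new result -12.
  G8: re-runs because A6 0->-8; F9 4->-12; new result -8.
  G9: re-runs because H6 0->8; G8 4->-8; new result 16.

G9 now evaluates to 16.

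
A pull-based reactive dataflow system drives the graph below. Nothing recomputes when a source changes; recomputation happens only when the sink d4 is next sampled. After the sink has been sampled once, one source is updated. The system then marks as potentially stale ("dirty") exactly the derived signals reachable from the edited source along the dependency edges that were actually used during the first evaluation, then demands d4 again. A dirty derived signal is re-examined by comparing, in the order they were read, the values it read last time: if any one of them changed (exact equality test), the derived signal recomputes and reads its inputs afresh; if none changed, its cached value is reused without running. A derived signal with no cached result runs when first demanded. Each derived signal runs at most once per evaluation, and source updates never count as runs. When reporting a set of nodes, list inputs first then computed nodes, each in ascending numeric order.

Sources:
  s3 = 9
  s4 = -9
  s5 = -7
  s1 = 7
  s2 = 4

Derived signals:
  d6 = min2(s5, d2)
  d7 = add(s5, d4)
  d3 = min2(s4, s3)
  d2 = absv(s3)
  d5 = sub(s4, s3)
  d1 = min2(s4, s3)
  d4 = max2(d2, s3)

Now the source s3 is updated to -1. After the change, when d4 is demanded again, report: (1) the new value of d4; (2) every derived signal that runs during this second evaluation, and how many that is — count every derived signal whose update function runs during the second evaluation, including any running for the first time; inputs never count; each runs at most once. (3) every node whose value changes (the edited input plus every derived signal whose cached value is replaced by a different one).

New value of d4: 1.
Derived signals that run: d2, d4 — 2 in total.
Values that change: s3, d2, d4.

First evaluation (everything demanded from the output):
  d2 = absv(9) = 9
  d4 = max2(9, 9) = 9

Propagation after the edit:
  d2: runs — s3 9->-1; result 1.
  d4: runs — d2 9->1; s3 9->-1; result 1.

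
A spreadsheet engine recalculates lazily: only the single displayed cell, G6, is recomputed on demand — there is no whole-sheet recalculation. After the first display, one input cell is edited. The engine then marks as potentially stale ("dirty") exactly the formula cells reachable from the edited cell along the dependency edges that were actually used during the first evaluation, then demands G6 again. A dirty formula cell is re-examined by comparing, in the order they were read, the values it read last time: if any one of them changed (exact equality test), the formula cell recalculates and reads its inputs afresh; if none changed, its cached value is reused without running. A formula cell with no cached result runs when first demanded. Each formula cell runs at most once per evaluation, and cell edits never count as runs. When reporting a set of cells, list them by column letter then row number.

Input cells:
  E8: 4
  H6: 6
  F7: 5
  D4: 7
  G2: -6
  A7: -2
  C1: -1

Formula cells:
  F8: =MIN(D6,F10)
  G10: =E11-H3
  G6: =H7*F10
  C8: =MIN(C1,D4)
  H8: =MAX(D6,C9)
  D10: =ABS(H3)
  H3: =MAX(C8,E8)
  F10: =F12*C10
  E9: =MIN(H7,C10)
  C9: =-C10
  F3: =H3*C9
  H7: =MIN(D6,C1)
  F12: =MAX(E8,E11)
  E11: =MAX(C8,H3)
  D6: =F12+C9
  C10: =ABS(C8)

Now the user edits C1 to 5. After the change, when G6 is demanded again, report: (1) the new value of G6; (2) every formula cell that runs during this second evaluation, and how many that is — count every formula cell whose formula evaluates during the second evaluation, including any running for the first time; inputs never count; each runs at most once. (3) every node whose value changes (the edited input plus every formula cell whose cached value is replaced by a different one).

New value of G6: 0.
Formula cells that run: C8, C9, C10, D6, E11, F10, F12, G6, H3, H7 — 10 in total.
Values that change: C1, C8, C9, C10, D6, E11, F10, F12, G6, H3, H7.

First evaluation (everything demanded from the output):
  C8 = MIN(-1, 7) = -1
  C10 = ABS(-1) = 1
  C9 = -(1) = -1
  H3 = MAX(-1, 4) = 4
  E11 = MAX(-1, 4) = 4
  F12 = MAX(4, 4) = 4
  D6 = 4 + -1 = 3
  F10 = 4 * 1 = 4
  H7 = MIN(3, -1) = -1
  G6 = -1 * 4 = -4

Propagation after the edit:
  C8: runs — C1 -1->5; result 5.
  C10: runs — C8 -1->5; result 5.
  C9: runs — C10 1->5; result -5.
  H3: runs — C8 -1->5; result 5.
  E11: runs — C8 -1->5; H3 4->5; result 5.
  F12: runs — E11 4->5; result 5.
  D6: runs — F12 4->5; C9 -1->-5; result 0.
  F10: runs — F12 4->5; C10 1->5; result 25.
  H7: runs — D6 3->0; C1 -1->5; result 0.
  G6: runs — H7 -1->0; F10 4->25; result 0.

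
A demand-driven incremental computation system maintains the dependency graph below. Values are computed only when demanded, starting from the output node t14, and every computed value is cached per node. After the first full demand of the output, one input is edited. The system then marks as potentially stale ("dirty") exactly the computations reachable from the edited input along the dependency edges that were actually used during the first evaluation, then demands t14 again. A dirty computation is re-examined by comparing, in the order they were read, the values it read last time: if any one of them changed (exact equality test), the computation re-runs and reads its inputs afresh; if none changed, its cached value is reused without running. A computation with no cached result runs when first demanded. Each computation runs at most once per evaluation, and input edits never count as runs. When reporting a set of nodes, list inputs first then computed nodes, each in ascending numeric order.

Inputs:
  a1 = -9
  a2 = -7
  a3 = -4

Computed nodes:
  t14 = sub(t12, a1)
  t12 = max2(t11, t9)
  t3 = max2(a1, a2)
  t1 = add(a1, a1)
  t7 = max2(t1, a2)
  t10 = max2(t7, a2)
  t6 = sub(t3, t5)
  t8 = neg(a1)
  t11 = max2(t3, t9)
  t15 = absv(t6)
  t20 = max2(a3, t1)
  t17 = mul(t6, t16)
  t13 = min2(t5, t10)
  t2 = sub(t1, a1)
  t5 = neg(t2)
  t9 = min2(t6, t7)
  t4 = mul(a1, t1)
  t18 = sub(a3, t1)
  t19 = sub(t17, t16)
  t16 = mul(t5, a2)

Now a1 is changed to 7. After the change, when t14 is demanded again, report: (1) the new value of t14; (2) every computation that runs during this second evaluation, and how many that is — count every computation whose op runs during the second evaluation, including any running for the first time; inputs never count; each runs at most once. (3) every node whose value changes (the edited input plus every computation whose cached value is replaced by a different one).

New value of t14: 7.
Computations that run: t1, t2, t3, t5, t6, t7, t9, t11, t12, t14 — 10 in total.
Values that change: a1, t1, t2, t3, t5, t6, t7, t9, t11, t12, t14.

First evaluation (everything demanded from the output):
  t1 = add(-9, -9) = -18
  t2 = sub(-18, -9) = -9
  t3 = max2(-9, -7) = -7
  t5 = neg(-9) = 9
  t6 = sub(-7, 9) = -16
  t7 = max2(-18, -7) = -7
  t9 = min2(-16, -7) = -16
  t11 = max2(-7, -16) = -7
  t12 = max2(-7, -16) = -7
  t14 = sub(-7, -9) = 2

Propagation after the edit:
  t1: runs — a1 -9->7; a1 -9->7; result 14.
  t2: runs — t1 -18->14; a1 -9->7; result 7.
  t3: runs — a1 -9->7; result 7.
  t5: runs — t2 -9->7; result -7.
  t6: runs — t3 -7->7; t5 9->-7; result 14.
  t7: runs — t1 -18->14; result 14.
  t9: runs — t6 -16->14; t7 -7->14; result 14.
  t11: runs — t3 -7->7; t9 -16->14; result 14.
  t12: runs — t11 -7->14; t9 -16->14; result 14.
  t14: runs — t12 -7->14; a1 -9->7; result 7.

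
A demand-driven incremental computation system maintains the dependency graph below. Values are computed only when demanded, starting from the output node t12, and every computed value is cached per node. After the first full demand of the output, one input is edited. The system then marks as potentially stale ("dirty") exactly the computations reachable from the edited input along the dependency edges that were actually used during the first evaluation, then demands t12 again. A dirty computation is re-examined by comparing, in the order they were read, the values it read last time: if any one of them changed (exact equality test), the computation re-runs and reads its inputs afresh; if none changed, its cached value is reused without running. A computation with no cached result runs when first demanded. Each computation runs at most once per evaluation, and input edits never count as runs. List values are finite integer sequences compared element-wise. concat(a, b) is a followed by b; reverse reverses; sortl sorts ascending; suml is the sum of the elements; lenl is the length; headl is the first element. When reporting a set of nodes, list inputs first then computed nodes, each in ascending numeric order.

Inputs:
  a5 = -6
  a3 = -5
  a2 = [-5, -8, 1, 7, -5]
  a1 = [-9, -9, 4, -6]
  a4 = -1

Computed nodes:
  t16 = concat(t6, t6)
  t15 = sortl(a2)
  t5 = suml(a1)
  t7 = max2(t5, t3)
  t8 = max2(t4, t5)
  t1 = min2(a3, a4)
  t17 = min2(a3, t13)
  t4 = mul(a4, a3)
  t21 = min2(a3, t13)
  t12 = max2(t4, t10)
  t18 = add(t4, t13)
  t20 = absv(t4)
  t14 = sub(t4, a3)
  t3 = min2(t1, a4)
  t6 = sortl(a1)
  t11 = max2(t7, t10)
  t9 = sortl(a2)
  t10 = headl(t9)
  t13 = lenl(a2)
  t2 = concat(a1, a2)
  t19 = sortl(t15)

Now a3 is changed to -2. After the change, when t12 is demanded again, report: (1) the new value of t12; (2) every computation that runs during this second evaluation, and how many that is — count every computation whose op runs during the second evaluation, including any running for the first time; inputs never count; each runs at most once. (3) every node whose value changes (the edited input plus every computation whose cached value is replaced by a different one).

First evaluation (everything demanded from the output):
  t4 = mul(-1, -5) = 5
  t9 = sortl([-5, -8, 1, 7, -5]) = [-8, -5, -5, 1, 7]
  t10 = headl([-8, -5, -5, 1, 7]) = -8
  t12 = max2(5, -8) = 5

Propagation after the edit:
  t4: runs — a3 -5->-2; result 2.
  t12: runs — t4 5->2; result 2.

New value of t12: 2.
Computations that run: t4, t12 — 2 in total.
Values that change: a3, t4, t12.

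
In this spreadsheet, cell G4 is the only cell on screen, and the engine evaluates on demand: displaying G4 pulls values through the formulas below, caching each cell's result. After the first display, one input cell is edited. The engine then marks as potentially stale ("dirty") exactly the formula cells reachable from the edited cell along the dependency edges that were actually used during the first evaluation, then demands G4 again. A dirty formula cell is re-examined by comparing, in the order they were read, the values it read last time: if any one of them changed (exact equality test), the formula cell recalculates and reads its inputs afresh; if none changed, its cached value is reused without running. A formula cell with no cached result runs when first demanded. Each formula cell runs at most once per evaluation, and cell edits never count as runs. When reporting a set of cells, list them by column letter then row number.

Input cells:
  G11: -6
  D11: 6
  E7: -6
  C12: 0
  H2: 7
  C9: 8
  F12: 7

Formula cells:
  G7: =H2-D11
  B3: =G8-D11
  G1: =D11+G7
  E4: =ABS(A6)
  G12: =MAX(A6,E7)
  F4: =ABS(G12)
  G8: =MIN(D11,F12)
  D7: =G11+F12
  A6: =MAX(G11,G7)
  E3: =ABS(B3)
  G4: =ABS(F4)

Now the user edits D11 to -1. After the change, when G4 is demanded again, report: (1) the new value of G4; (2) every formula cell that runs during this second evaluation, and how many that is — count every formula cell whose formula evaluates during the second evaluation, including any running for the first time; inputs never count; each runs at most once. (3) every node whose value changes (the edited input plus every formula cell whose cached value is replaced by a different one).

G4 now evaluates to 8.
Run set: A6, F4, G4, G7, G12 (5 run).
Changed values: A6, D11, F4, G4, G7, G12.

Initial pass — values computed on the first demand:
  G7 = 7 - 6 = 1
  A6 = MAX(-6, 1) = 1
  G12 = MAX(1, -6) = 1
  F4 = ABS(1) = 1
  G4 = ABS(1) = 1

Second demand — change propagation:
  G7: re-runs because D11 6->-1; new result 8.
  A6: re-runs because G7 1->8; new result 8.
  G12: re-runs because A6 1->8; new result 8.
  F4: re-runs because G12 1->8; new result 8.
  G4: re-runs because F4 1->8; new result 8.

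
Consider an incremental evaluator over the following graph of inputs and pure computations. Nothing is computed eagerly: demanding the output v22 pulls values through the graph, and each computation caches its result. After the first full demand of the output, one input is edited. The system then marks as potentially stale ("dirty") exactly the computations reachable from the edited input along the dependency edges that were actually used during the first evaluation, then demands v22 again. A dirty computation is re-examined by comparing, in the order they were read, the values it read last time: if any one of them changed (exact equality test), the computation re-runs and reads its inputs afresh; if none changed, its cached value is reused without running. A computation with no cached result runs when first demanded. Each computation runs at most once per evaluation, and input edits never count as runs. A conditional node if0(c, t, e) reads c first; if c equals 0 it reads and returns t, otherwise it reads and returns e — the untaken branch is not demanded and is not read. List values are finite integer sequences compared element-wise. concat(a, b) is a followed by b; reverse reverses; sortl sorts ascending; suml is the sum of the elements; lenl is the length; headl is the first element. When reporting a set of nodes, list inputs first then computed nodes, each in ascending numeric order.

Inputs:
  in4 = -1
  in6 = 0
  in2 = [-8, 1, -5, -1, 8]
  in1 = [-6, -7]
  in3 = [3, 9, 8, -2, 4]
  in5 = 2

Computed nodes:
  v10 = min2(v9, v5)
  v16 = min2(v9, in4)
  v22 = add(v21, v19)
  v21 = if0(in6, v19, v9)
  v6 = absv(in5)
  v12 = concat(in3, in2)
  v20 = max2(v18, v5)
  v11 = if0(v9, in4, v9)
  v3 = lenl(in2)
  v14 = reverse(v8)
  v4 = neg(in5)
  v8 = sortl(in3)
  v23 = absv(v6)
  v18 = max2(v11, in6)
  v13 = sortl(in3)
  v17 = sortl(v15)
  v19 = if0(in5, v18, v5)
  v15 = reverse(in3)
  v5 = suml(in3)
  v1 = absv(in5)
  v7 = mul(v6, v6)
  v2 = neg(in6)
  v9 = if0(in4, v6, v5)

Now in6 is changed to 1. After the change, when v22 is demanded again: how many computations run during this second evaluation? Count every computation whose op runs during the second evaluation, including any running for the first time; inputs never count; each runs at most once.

Run set: v9, v21 (2 run).
The important point: the flipped condition pulls in fresh nodes; v9 runs for the first time.

Initial pass — values computed on the first demand:
  v5 = suml([3, 9, 8, -2, 4]) = 22
  v19 = if0(in5=2 -> else branch v5) = 22
  v21 = if0(in6=0 -> then branch v19) = 22
  v22 = add(22, 22) = 44

Second demand — change propagation:
  v9: newly demanded (no cache) — executes and yields 22.
  v21: re-runs because in6 0->1; new result 22 (unchanged).
  v22: re-examined; everything it read last time is the same (v21 unchanged, v19 unchanged) — cache 44 kept, no run.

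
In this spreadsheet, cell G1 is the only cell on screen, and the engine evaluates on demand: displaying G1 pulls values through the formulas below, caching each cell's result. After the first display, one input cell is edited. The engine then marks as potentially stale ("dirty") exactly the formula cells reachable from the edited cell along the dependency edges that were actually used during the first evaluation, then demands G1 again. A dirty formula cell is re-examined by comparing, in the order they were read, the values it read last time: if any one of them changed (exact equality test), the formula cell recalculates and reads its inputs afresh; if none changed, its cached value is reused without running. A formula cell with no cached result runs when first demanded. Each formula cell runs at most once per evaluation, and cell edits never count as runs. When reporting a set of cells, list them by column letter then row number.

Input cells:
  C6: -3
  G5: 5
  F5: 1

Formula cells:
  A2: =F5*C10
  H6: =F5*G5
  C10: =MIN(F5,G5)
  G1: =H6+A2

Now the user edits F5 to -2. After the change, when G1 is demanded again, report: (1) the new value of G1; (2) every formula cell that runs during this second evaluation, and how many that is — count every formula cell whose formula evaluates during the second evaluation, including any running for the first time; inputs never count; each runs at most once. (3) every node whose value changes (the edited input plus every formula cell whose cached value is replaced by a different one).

G1 now evaluates to -6.
Run set: A2, C10, G1, H6 (4 run).
Changed values: A2, C10, F5, G1, H6.

Initial pass — values computed on the first demand:
  C10 = MIN(1, 5) = 1
  A2 = 1 * 1 = 1
  H6 = 1 * 5 = 5
  G1 = 5 + 1 = 6

Second demand — change propagation:
  C10: re-runs because F5 1->-2; new result -2.
  A2: re-runs because F5 1->-2; C10 1->-2; new result 4.
  H6: re-runs because F5 1->-2; new result -10.
  G1: re-runs because H6 5->-10; A2 1->4; new result -6.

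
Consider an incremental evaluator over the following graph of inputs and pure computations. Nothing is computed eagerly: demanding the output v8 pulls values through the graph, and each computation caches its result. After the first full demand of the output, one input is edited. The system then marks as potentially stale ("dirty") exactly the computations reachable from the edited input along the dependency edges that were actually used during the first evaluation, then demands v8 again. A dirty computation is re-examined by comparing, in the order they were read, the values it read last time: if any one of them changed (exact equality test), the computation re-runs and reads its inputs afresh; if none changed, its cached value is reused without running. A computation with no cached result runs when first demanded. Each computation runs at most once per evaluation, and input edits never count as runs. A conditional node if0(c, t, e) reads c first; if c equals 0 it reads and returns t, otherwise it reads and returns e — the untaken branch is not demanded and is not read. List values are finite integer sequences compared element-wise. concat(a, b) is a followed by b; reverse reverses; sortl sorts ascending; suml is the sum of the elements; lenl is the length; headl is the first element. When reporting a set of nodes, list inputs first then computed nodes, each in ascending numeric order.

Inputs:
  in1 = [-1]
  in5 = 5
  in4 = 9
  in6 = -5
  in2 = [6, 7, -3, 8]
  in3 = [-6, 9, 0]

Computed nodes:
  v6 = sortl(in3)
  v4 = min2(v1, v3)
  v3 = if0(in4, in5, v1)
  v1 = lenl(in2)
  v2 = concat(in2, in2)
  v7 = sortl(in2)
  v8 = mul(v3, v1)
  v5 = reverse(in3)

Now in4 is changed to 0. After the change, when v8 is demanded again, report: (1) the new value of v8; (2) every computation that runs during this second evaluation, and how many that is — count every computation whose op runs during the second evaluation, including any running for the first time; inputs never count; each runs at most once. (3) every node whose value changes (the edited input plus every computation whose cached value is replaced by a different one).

v8 now evaluates to 20.
Run set: v3, v8 (2 run).
Changed values: in4, v3, v8.

Initial pass — values computed on the first demand:
  v1 = lenl([6, 7, -3, 8]) = 4
  v3 = if0(in4=9 -> else branch v1) = 4
  v8 = mul(4, 4) = 16

Second demand — change propagation:
  v3: re-runs because in4 9->0; new result 5.
  v8: re-runs because v3 4->5; new result 20.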